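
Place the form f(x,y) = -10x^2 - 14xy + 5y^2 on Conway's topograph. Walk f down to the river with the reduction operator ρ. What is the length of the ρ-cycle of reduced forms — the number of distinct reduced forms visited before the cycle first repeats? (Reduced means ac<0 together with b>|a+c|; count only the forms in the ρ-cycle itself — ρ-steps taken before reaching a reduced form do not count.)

D = 396, ⌊√D⌋ = 19
descent: ρ → (5,14,-10)  [lands on river]
river: ρ → (-10,6,9)
river: ρ → (9,12,-7)
river: ρ → (-7,16,5)
ρ-cycle length = 4 (tail of 1 descent step not counted)

4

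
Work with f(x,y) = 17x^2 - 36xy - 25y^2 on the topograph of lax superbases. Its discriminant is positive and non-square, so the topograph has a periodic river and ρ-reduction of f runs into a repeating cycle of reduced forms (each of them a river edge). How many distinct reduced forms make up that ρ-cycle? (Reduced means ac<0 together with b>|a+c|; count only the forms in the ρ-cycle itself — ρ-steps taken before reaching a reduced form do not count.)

D = 2996, ⌊√D⌋ = 54
descent: ρ → (-25,36,17)  [lands on river]
river: ρ → (17,32,-29)
river: ρ → (-29,26,20)
river: ρ → (20,54,-1)
river: ρ → (-1,54,20)
river: ρ → (20,26,-29)
river: ρ → (-29,32,17)
river: ρ → (17,36,-25)
river: ρ → (-25,14,28)
river: ρ → (28,42,-11)
river: ρ → (-11,46,20)
river: ρ → (20,34,-23)
river: ρ → (-23,12,31)
river: ρ → (31,50,-4)
river: ρ → (-4,54,5)
river: ρ → (5,46,-44)
river: ρ → (-44,42,7)
river: ρ → (7,42,-44)
river: ρ → (-44,46,5)
river: ρ → (5,54,-4)
river: ρ → (-4,50,31)
river: ρ → (31,12,-23)
river: ρ → (-23,34,20)
river: ρ → (20,46,-11)
river: ρ → (-11,42,28)
river: ρ → (28,14,-25)
ρ-cycle length = 26 (tail of 1 descent step not counted)

26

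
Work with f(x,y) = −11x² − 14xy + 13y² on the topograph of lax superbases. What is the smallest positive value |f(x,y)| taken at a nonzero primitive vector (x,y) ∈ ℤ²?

descent: ρ → (13,14,-11)  [lands on river]
river: ρ → (-11,8,16)
river: ρ → (16,24,-3)
river: ρ → (-3,24,16)
river: ρ → (16,8,-11)
river: ρ → (-11,14,13)
river: ρ → (13,12,-12)
river: ρ → (-12,12,13)
closes: descent 1, river 8
min |a| on river = 3

3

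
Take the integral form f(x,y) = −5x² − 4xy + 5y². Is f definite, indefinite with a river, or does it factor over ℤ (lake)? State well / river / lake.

D = b²−4ac = (-4)² − 4·(-5)·5 = 116
D > 0 non-square ⇒ indefinite ⇒ periodic river

river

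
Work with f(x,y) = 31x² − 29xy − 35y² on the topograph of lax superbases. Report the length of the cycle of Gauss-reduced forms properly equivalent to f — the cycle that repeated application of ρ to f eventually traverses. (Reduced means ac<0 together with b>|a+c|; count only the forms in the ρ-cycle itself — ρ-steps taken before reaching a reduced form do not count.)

D = 5181, ⌊√D⌋ = 71
descent: ρ → (-35,29,31)  [lands on river]
river: ρ → (31,33,-33)
river: ρ → (-33,33,31)
river: ρ → (31,29,-35)
river: ρ → (-35,41,25)
river: ρ → (25,59,-17)
river: ρ → (-17,43,49)
river: ρ → (49,55,-11)
river: ρ → (-11,55,49)
river: ρ → (49,43,-17)
river: ρ → (-17,59,25)
river: ρ → (25,41,-35)
ρ-cycle length = 12 (tail of 1 descent step not counted)

12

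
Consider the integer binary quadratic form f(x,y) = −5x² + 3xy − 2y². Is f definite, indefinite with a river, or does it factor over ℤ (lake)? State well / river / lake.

D = b²−4ac = 3² − 4·(-5)·(-2) = -31
D < 0 ⇒ definite ⇒ every region one sign ⇒ single well

well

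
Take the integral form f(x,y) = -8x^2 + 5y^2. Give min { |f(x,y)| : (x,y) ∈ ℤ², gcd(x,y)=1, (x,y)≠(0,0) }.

descent: ρ → (5,10,-3)  [lands on river]
river: ρ → (-3,8,8)
river: ρ → (8,8,-3)
river: ρ → (-3,10,5)
closes: descent 1, river 4
min |a| on river = 3

3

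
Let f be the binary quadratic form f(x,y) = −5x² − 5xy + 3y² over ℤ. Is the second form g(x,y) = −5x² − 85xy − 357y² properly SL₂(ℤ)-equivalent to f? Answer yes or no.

D₁ = 85, D₂ = 85
river cycle of f (length 6): (3, 5, -5), (-5, 5, 3), (3, 7, -3), (-3, 5, 5), (5, 5, -3), (-3, 7, 3)
river cycle of g (length 6): (-5, 5, 3), (3, 7, -3), (-3, 5, 5), (5, 5, -3), (-3, 7, 3), (3, 5, -5)
cycles coincide ⇒ equivalent

yes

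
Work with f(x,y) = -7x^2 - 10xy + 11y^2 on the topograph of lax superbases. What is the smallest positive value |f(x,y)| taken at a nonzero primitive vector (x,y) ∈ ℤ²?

descent: ρ → (11,10,-7)  [lands on river]
river: ρ → (-7,18,3)
river: ρ → (3,18,-7)
river: ρ → (-7,10,11)
river: ρ → (11,12,-6)
river: ρ → (-6,12,11)
closes: descent 1, river 6
min |a| on river = 3

3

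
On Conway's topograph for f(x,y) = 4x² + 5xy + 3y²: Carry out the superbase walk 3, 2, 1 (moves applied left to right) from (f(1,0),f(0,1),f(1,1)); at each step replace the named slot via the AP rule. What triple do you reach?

start (4,3,12) = (f(1,0),f(0,1),f(1,1))
replace slot 3: 2·(4+3) − 12 = 2 → (4,3,2)
replace slot 2: 2·(4+2) − 3 = 9 → (4,9,2)
replace slot 1: 2·(9+2) − 4 = 18 → (18,9,2)

18,9,2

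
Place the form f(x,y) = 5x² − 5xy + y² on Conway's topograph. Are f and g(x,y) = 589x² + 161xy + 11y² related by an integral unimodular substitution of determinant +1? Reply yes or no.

D₁ = 5, D₂ = 5
river cycle of f (length 2): (1, 1, -1), (-1, 1, 1)
river cycle of g (length 2): (1, 1, -1), (-1, 1, 1)
cycles coincide ⇒ equivalent

yes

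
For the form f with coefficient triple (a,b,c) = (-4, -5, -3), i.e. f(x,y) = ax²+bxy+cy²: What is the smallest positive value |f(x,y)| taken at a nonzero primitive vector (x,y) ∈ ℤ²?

translate: b→-3 (≡5 mod 8), so (4,5,3)→(4,-3,2)
flip: (4,-3,2)→(2,3,4)
translate: b→-1 (≡3 mod 4), so (2,3,4)→(2,-1,3)
reduced (well bottom): (2,-1,3) with a≤c, −a<b≤a
well minimum |f| = |-2| = 2 (negative-definite)

2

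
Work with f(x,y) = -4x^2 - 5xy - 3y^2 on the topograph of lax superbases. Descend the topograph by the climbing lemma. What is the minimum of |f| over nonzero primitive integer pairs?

translate: b→-3 (≡5 mod 8), so (4,5,3)→(4,-3,2)
flip: (4,-3,2)→(2,3,4)
translate: b→-1 (≡3 mod 4), so (2,3,4)→(2,-1,3)
reduced (well bottom): (2,-1,3) with a≤c, −a<b≤a
well minimum |f| = |-2| = 2 (negative-definite)

2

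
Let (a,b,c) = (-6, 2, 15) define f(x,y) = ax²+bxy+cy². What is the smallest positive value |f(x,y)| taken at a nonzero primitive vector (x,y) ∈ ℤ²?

descent: ρ → (15,-2,-6)
descent: ρ → (-6,14,7)  [lands on river]
river: ρ → (7,14,-6)
river: ρ → (-6,10,11)
river: ρ → (11,12,-5)
river: ρ → (-5,18,2)
river: ρ → (2,18,-5)
river: ρ → (-5,12,11)
river: ρ → (11,10,-6)
closes: descent 2, river 8
min |a| on river = 2

2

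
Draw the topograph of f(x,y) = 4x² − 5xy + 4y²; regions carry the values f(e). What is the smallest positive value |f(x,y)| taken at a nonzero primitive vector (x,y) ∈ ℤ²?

translate: b→3 (≡-5 mod 8), so (4,-5,4)→(4,3,3)
flip: (4,3,3)→(3,-3,4)
translate: b→3 (≡-3 mod 6), so (3,-3,4)→(3,3,4)
reduced (well bottom): (3,3,4) with a≤c, −a<b≤a
well minimum = a = 3

3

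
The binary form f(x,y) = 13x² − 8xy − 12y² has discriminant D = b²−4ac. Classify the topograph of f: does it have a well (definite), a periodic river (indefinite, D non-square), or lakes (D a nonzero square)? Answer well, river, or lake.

D = b²−4ac = (-8)² − 4·13·(-12) = 688
D > 0 non-square ⇒ indefinite ⇒ periodic river

river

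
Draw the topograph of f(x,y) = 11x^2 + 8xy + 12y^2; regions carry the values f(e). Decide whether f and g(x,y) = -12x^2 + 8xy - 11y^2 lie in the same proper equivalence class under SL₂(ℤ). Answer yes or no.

D₁ = -464, D₂ = -464
f: reduced (well bottom): (11,8,12) with a≤c, −a<b≤a
g is negative-definite; reduce −g:
−g: flip: (12,-8,11)→(11,8,12)
−g: reduced (well bottom): (11,8,12) with a≤c, −a<b≤a
flip sign back: reduced form of g is (-11,-8,-12)
reduced forms (11, 8, 12) vs (-11, -8, -12) ⇒ inequivalent

no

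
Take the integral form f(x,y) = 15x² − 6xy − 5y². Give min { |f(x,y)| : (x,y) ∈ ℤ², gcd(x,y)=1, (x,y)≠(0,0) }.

descent: ρ → (-5,16,4)  [lands on river]
river: ρ → (4,16,-5)
river: ρ → (-5,14,7)
river: ρ → (7,14,-5)
closes: descent 1, river 4
min |a| on river = 4

4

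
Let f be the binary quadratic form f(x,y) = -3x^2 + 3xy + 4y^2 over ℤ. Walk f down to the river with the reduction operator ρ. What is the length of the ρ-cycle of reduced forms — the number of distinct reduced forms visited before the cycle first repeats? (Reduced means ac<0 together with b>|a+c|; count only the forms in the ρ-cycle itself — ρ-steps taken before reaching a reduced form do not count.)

D = 57, ⌊√D⌋ = 7
river: ρ → (4,5,-2)
river: ρ → (-2,7,1)
river: ρ → (1,7,-2)
river: ρ → (-2,5,4)
river: ρ → (4,3,-3)
river: ρ → (-3,3,4)
ρ-cycle length = 6 (tail of 0 descent steps not counted)

6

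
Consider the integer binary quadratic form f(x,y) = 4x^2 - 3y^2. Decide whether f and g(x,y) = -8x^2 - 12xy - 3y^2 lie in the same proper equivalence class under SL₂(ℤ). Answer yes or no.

D₁ = 48, D₂ = 48
river cycle of f (length 2): (-3, 6, 1), (1, 6, -3)
river cycle of g (length 2): (-3, 6, 1), (1, 6, -3)
cycles coincide ⇒ equivalent

yes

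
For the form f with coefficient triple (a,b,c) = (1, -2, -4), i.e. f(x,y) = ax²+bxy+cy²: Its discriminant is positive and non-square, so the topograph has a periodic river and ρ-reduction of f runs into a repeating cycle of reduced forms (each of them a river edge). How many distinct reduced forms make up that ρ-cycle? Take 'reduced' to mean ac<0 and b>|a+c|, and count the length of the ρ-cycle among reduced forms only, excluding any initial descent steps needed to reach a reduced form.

D = 20, ⌊√D⌋ = 4
descent: ρ → (-4,2,1)
descent: ρ → (1,4,-1)  [lands on river]
river: ρ → (-1,4,1)
ρ-cycle length = 2 (tail of 2 descent steps not counted)

2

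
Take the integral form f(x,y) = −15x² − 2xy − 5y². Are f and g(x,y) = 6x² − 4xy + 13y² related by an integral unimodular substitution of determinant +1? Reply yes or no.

D₁ = -296, D₂ = -296
f is negative-definite; reduce −f:
−f: flip: (15,2,5)→(5,-2,15)
−f: reduced (well bottom): (5,-2,15) with a≤c, −a<b≤a
flip sign back: reduced form of f is (-5,2,-15)
g: reduced (well bottom): (6,-4,13) with a≤c, −a<b≤a
reduced forms (-5, 2, -15) vs (6, -4, 13) ⇒ inequivalent

no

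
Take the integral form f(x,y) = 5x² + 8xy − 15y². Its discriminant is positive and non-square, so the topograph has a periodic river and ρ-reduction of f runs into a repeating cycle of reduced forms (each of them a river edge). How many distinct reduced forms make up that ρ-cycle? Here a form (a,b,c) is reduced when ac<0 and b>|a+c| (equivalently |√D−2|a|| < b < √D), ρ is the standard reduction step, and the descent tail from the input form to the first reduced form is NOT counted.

D = 364, ⌊√D⌋ = 19
descent: ρ → (-15,-8,5)
descent: ρ → (5,18,-2)  [lands on river]
river: ρ → (-2,18,5)
river: ρ → (5,12,-11)
river: ρ → (-11,10,6)
river: ρ → (6,14,-7)
river: ρ → (-7,14,6)
river: ρ → (6,10,-11)
river: ρ → (-11,12,5)
ρ-cycle length = 8 (tail of 2 descent steps not counted)

8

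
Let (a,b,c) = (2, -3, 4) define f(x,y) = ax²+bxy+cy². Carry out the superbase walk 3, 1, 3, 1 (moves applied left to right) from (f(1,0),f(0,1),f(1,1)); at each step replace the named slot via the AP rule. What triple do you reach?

start (2,4,3) = (f(1,0),f(0,1),f(1,1))
replace slot 3: 2·(2+4) − 3 = 9 → (2,4,9)
replace slot 1: 2·(4+9) − 2 = 24 → (24,4,9)
replace slot 3: 2·(24+4) − 9 = 47 → (24,4,47)
replace slot 1: 2·(4+47) − 24 = 78 → (78,4,47)

78,4,47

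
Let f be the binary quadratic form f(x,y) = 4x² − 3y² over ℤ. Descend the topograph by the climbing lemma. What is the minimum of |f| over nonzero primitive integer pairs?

descent: ρ → (-3,6,1)  [lands on river]
river: ρ → (1,6,-3)
closes: descent 1, river 2
min |a| on river = 1

1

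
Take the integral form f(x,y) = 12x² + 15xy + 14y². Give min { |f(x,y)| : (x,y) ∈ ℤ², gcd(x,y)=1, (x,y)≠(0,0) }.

translate: b→-9 (≡15 mod 24), so (12,15,14)→(12,-9,11)
flip: (12,-9,11)→(11,9,12)
reduced (well bottom): (11,9,12) with a≤c, −a<b≤a
well minimum = a = 11

11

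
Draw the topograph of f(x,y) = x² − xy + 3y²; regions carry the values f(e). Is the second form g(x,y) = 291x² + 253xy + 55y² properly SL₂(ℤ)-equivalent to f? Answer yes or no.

D₁ = -11, D₂ = -11
f: translate: b→1 (≡-1 mod 2), so (1,-1,3)→(1,1,3)
f: reduced (well bottom): (1,1,3) with a≤c, −a<b≤a
g: flip: (291,253,55)→(55,-253,291)
g: translate: b→-33 (≡-253 mod 110), so (55,-253,291)→(55,-33,5)
g: flip: (55,-33,5)→(5,33,55)
g: translate: b→3 (≡33 mod 10), so (5,33,55)→(5,3,1)
g: flip: (5,3,1)→(1,-3,5)
g: translate: b→1 (≡-3 mod 2), so (1,-3,5)→(1,1,3)
g: reduced (well bottom): (1,1,3) with a≤c, −a<b≤a
reduced forms (1, 1, 3) vs (1, 1, 3) ⇒ equivalent

yes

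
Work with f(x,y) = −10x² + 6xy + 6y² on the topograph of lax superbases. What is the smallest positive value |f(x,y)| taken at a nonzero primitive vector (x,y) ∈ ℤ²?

river: ρ → (6,6,-10)
river: ρ → (-10,14,2)
river: ρ → (2,14,-10)
river: ρ → (-10,6,6)
closes: descent 0, river 4
min |a| on river = 2

2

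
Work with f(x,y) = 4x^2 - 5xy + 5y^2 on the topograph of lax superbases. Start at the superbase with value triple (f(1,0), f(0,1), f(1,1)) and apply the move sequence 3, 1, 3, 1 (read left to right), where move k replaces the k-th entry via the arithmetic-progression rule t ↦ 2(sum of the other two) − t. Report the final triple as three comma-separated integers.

start (4,5,4) = (f(1,0),f(0,1),f(1,1))
replace slot 3: 2·(4+5) − 4 = 14 → (4,5,14)
replace slot 1: 2·(5+14) − 4 = 34 → (34,5,14)
replace slot 3: 2·(34+5) − 14 = 64 → (34,5,64)
replace slot 1: 2·(5+64) − 34 = 104 → (104,5,64)

104,5,64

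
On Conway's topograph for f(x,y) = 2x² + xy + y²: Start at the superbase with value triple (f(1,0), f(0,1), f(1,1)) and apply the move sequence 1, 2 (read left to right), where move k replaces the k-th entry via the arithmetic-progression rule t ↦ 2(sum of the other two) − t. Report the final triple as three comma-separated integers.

start (2,1,4) = (f(1,0),f(0,1),f(1,1))
replace slot 1: 2·(1+4) − 2 = 8 → (8,1,4)
replace slot 2: 2·(8+4) − 1 = 23 → (8,23,4)

8,23,4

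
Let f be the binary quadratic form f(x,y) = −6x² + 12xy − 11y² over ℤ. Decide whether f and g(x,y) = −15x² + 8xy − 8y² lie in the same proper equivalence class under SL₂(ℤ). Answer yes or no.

D₁ = -120, D₂ = -416
discriminants differ ⇒ not SL₂(ℤ)-equivalent

no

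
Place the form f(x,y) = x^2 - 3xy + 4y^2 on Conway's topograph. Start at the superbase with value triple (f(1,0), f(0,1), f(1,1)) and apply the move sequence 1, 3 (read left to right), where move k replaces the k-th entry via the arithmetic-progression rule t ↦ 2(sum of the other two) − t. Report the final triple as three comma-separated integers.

start (1,4,2) = (f(1,0),f(0,1),f(1,1))
replace slot 1: 2·(4+2) − 1 = 11 → (11,4,2)
replace slot 3: 2·(11+4) − 2 = 28 → (11,4,28)

11,4,28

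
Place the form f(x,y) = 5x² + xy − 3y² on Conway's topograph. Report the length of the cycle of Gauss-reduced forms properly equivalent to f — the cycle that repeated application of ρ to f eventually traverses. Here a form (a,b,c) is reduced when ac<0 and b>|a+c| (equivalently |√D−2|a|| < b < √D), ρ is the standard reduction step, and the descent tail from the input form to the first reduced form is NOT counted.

D = 61, ⌊√D⌋ = 7
descent: ρ → (-3,5,3)  [lands on river]
river: ρ → (3,7,-1)
river: ρ → (-1,7,3)
river: ρ → (3,5,-3)
river: ρ → (-3,7,1)
river: ρ → (1,7,-3)
ρ-cycle length = 6 (tail of 1 descent step not counted)

6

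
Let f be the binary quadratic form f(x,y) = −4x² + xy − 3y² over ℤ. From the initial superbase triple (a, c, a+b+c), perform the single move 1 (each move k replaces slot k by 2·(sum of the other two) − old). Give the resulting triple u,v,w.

start (-4,-3,-6) = (f(1,0),f(0,1),f(1,1))
replace slot 1: 2·((-3)+(-6)) − (-4) = -14 → (-14,-3,-6)

-14,-3,-6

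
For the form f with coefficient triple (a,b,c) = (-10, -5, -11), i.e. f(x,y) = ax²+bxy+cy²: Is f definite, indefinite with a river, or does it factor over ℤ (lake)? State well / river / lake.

D = b²−4ac = (-5)² − 4·(-10)·(-11) = -415
D < 0 ⇒ definite ⇒ every region one sign ⇒ single well

well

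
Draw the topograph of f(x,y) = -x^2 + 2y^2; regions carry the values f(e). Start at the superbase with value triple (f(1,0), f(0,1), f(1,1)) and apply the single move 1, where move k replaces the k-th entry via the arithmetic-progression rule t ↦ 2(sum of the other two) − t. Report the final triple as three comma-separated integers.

start (-1,2,1) = (f(1,0),f(0,1),f(1,1))
replace slot 1: 2·(2+1) − (-1) = 7 → (7,2,1)

7,2,1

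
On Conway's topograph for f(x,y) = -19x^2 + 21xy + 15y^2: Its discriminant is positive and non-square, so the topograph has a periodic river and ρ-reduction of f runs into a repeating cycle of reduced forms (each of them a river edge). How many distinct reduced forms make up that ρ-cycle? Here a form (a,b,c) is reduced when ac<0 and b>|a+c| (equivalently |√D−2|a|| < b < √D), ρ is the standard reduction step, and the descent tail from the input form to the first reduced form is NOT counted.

D = 1581, ⌊√D⌋ = 39
river: ρ → (15,39,-1)
river: ρ → (-1,39,15)
river: ρ → (15,21,-19)
river: ρ → (-19,17,17)
river: ρ → (17,17,-19)
river: ρ → (-19,21,15)
ρ-cycle length = 6 (tail of 0 descent steps not counted)

6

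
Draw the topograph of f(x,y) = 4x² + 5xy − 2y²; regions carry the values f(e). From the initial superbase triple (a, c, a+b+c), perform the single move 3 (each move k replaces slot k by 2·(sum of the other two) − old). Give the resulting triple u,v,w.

start (4,-2,7) = (f(1,0),f(0,1),f(1,1))
replace slot 3: 2·(4+(-2)) − 7 = -3 → (4,-2,-3)

4,-2,-3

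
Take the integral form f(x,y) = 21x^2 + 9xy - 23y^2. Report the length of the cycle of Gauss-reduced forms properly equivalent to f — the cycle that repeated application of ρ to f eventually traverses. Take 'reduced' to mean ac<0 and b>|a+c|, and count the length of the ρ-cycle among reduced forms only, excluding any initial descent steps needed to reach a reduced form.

D = 2013, ⌊√D⌋ = 44
river: ρ → (-23,37,7)
river: ρ → (7,33,-33)
river: ρ → (-33,33,7)
river: ρ → (7,37,-23)
river: ρ → (-23,9,21)
river: ρ → (21,33,-11)
river: ρ → (-11,33,21)
river: ρ → (21,9,-23)
ρ-cycle length = 8 (tail of 0 descent steps not counted)

8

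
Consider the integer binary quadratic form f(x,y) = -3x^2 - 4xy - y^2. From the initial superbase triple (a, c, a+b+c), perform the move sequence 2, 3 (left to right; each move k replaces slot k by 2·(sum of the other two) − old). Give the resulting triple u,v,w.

start (-3,-1,-8) = (f(1,0),f(0,1),f(1,1))
replace slot 2: 2·((-3)+(-8)) − (-1) = -21 → (-3,-21,-8)
replace slot 3: 2·((-3)+(-21)) − (-8) = -40 → (-3,-21,-40)

-3,-21,-40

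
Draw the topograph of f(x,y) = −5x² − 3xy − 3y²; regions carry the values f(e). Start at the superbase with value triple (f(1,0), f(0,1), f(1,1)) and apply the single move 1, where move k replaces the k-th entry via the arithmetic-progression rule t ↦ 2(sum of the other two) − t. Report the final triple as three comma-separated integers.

start (-5,-3,-11) = (f(1,0),f(0,1),f(1,1))
replace slot 1: 2·((-3)+(-11)) − (-5) = -23 → (-23,-3,-11)

-23,-3,-11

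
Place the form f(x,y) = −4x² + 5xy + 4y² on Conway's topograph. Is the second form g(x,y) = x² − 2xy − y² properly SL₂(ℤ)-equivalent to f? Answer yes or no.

D₁ = 89, D₂ = 8
discriminants differ ⇒ not SL₂(ℤ)-equivalent

no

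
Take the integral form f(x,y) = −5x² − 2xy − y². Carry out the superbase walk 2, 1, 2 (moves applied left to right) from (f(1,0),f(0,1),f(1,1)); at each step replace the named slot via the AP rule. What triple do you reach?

start (-5,-1,-8) = (f(1,0),f(0,1),f(1,1))
replace slot 2: 2·((-5)+(-8)) − (-1) = -25 → (-5,-25,-8)
replace slot 1: 2·((-25)+(-8)) − (-5) = -61 → (-61,-25,-8)
replace slot 2: 2·((-61)+(-8)) − (-25) = -113 → (-61,-113,-8)

-61,-113,-8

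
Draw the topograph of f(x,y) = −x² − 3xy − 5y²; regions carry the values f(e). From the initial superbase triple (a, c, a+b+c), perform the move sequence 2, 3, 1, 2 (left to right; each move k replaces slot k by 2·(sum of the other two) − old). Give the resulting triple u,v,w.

start (-1,-5,-9) = (f(1,0),f(0,1),f(1,1))
replace slot 2: 2·((-1)+(-9)) − (-5) = -15 → (-1,-15,-9)
replace slot 3: 2·((-1)+(-15)) − (-9) = -23 → (-1,-15,-23)
replace slot 1: 2·((-15)+(-23)) − (-1) = -75 → (-75,-15,-23)
replace slot 2: 2·((-75)+(-23)) − (-15) = -181 → (-75,-181,-23)

-75,-181,-23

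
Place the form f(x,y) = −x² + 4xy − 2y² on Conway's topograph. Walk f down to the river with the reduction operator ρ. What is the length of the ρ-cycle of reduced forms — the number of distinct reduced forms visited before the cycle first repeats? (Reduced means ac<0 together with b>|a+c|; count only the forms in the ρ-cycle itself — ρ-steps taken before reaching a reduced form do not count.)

D = 8, ⌊√D⌋ = 2
descent: ρ → (-2,0,1)
descent: ρ → (1,2,-1)  [lands on river]
river: ρ → (-1,2,1)
ρ-cycle length = 2 (tail of 2 descent steps not counted)

2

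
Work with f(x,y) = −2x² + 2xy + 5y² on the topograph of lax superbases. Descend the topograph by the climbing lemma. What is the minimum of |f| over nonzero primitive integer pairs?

descent: ρ → (5,-2,-2)
descent: ρ → (-2,6,1)  [lands on river]
river: ρ → (1,6,-2)
closes: descent 2, river 2
min |a| on river = 1

1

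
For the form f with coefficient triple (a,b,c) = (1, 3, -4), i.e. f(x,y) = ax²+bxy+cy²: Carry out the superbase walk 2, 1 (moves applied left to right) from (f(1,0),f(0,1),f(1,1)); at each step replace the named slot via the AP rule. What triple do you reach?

start (1,-4,0) = (f(1,0),f(0,1),f(1,1))
replace slot 2: 2·(1+0) − (-4) = 6 → (1,6,0)
replace slot 1: 2·(6+0) − 1 = 11 → (11,6,0)

11,6,0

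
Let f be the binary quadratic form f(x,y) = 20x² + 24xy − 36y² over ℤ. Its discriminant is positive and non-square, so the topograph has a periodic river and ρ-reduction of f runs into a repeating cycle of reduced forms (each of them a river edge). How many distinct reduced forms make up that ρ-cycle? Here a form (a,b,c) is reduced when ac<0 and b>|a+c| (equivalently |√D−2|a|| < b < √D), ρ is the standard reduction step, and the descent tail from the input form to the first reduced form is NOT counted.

D = 3456, ⌊√D⌋ = 58
river: ρ → (-36,48,8)
river: ρ → (8,48,-36)
river: ρ → (-36,24,20)
river: ρ → (20,56,-4)
river: ρ → (-4,56,20)
river: ρ → (20,24,-36)
ρ-cycle length = 6 (tail of 0 descent steps not counted)

6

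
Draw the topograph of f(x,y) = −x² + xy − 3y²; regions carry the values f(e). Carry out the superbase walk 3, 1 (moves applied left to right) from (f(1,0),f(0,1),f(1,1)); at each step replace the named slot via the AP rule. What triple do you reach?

start (-1,-3,-3) = (f(1,0),f(0,1),f(1,1))
replace slot 3: 2·((-1)+(-3)) − (-3) = -5 → (-1,-3,-5)
replace slot 1: 2·((-3)+(-5)) − (-1) = -15 → (-15,-3,-5)

-15,-3,-5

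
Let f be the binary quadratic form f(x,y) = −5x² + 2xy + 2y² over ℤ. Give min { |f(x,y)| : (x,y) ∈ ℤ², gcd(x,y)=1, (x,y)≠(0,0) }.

descent: ρ → (2,6,-1)  [lands on river]
river: ρ → (-1,6,2)
closes: descent 1, river 2
min |a| on river = 1

1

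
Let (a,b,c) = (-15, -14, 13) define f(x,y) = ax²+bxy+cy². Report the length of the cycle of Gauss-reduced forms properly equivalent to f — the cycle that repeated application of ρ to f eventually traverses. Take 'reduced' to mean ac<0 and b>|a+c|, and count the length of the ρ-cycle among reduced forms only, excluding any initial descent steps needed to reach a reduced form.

D = 976, ⌊√D⌋ = 31
descent: ρ → (13,14,-15)  [lands on river]
river: ρ → (-15,16,12)
river: ρ → (12,8,-19)
river: ρ → (-19,30,1)
river: ρ → (1,30,-19)
river: ρ → (-19,8,12)
river: ρ → (12,16,-15)
river: ρ → (-15,14,13)
river: ρ → (13,12,-16)
river: ρ → (-16,20,9)
river: ρ → (9,16,-20)
river: ρ → (-20,24,5)
river: ρ → (5,26,-15)
river: ρ → (-15,4,16)
river: ρ → (16,28,-3)
river: ρ → (-3,26,25)
river: ρ → (25,24,-4)
river: ρ → (-4,24,25)
river: ρ → (25,26,-3)
river: ρ → (-3,28,16)
river: ρ → (16,4,-15)
river: ρ → (-15,26,5)
river: ρ → (5,24,-20)
river: ρ → (-20,16,9)
river: ρ → (9,20,-16)
river: ρ → (-16,12,13)
ρ-cycle length = 26 (tail of 1 descent step not counted)

26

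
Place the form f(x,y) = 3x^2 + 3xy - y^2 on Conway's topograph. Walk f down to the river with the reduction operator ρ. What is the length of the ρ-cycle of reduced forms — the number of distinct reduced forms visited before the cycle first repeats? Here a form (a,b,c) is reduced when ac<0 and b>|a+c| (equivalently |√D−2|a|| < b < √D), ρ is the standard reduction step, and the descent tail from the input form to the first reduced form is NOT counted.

D = 21, ⌊√D⌋ = 4
river: ρ → (-1,3,3)
river: ρ → (3,3,-1)
ρ-cycle length = 2 (tail of 0 descent steps not counted)

2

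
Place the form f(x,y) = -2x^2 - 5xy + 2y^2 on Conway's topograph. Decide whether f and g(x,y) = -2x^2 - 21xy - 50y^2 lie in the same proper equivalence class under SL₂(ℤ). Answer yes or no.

D₁ = 41, D₂ = 41
river cycle of f (length 10): (2, 5, -2), (-2, 3, 4), (4, 5, -1), (-1, 5, 4), (4, 3, -2), (-2, 5, 2), (2, 3, -4), (-4, 5, 1), (1, 5, -4), (-4, 3, 2)
river cycle of g (length 10): (-2, 3, 4), (4, 5, -1), (-1, 5, 4), (4, 3, -2), (-2, 5, 2), (2, 3, -4), (-4, 5, 1), (1, 5, -4), (-4, 3, 2), (2, 5, -2)
cycles coincide ⇒ equivalent

yes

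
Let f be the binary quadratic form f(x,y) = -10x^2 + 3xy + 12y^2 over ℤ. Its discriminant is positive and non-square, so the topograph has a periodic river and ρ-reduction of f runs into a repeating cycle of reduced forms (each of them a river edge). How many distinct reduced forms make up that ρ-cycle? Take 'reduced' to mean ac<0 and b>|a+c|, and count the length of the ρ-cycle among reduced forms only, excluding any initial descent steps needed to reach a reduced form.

D = 489, ⌊√D⌋ = 22
river: ρ → (12,21,-1)
river: ρ → (-1,21,12)
river: ρ → (12,3,-10)
river: ρ → (-10,17,5)
river: ρ → (5,13,-16)
river: ρ → (-16,19,2)
river: ρ → (2,21,-6)
river: ρ → (-6,15,11)
river: ρ → (11,7,-10)
river: ρ → (-10,13,8)
river: ρ → (8,19,-4)
river: ρ → (-4,21,3)
river: ρ → (3,21,-4)
river: ρ → (-4,19,8)
river: ρ → (8,13,-10)
river: ρ → (-10,7,11)
river: ρ → (11,15,-6)
river: ρ → (-6,21,2)
river: ρ → (2,19,-16)
river: ρ → (-16,13,5)
river: ρ → (5,17,-10)
river: ρ → (-10,3,12)
ρ-cycle length = 22 (tail of 0 descent steps not counted)

22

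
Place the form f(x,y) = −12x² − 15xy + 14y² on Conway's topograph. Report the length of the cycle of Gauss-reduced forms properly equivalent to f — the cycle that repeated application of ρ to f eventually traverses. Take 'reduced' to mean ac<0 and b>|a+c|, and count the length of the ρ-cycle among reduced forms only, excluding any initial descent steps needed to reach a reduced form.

D = 897, ⌊√D⌋ = 29
descent: ρ → (14,15,-12)  [lands on river]
river: ρ → (-12,9,17)
river: ρ → (17,25,-4)
river: ρ → (-4,23,23)
river: ρ → (23,23,-4)
river: ρ → (-4,25,17)
river: ρ → (17,9,-12)
river: ρ → (-12,15,14)
river: ρ → (14,13,-13)
river: ρ → (-13,13,14)
ρ-cycle length = 10 (tail of 1 descent step not counted)

10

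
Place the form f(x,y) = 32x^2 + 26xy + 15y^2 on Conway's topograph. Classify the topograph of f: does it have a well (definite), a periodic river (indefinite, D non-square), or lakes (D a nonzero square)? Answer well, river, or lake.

D = b²−4ac = 26² − 4·32·15 = -1244
D < 0 ⇒ definite ⇒ every region one sign ⇒ single well

well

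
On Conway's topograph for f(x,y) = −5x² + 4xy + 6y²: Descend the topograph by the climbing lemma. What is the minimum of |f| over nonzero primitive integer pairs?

river: ρ → (6,8,-3)
river: ρ → (-3,10,3)
river: ρ → (3,8,-6)
river: ρ → (-6,4,5)
river: ρ → (5,6,-5)
river: ρ → (-5,4,6)
closes: descent 0, river 6
min |a| on river = 3

3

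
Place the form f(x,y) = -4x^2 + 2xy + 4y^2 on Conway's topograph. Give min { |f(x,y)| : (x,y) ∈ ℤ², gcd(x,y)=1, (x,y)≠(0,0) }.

river: ρ → (4,6,-2)
river: ρ → (-2,6,4)
river: ρ → (4,2,-4)
river: ρ → (-4,6,2)
river: ρ → (2,6,-4)
river: ρ → (-4,2,4)
closes: descent 0, river 6
min |a| on river = 2

2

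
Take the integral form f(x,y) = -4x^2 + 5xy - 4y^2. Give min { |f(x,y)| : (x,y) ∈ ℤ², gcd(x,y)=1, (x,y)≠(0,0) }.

translate: b→3 (≡-5 mod 8), so (4,-5,4)→(4,3,3)
flip: (4,3,3)→(3,-3,4)
translate: b→3 (≡-3 mod 6), so (3,-3,4)→(3,3,4)
reduced (well bottom): (3,3,4) with a≤c, −a<b≤a
well minimum |f| = |-3| = 3 (negative-definite)

3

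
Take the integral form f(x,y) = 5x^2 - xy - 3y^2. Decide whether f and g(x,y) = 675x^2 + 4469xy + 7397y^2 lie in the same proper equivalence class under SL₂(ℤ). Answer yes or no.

D₁ = 61, D₂ = 61
river cycle of f (length 6): (-3, 7, 1), (1, 7, -3), (-3, 5, 3), (3, 7, -1), (-1, 7, 3), (3, 5, -3)
river cycle of g (length 6): (3, 5, -3), (-3, 7, 1), (1, 7, -3), (-3, 5, 3), (3, 7, -1), (-1, 7, 3)
cycles coincide ⇒ equivalent

yes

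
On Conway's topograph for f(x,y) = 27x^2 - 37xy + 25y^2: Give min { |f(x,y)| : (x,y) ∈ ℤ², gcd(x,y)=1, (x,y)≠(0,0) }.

translate: b→17 (≡-37 mod 54), so (27,-37,25)→(27,17,15)
flip: (27,17,15)→(15,-17,27)
translate: b→13 (≡-17 mod 30), so (15,-17,27)→(15,13,25)
reduced (well bottom): (15,13,25) with a≤c, −a<b≤a
well minimum = a = 15

15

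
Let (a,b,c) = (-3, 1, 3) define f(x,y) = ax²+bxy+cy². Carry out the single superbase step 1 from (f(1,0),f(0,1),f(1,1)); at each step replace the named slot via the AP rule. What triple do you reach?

start (-3,3,1) = (f(1,0),f(0,1),f(1,1))
replace slot 1: 2·(3+1) − (-3) = 11 → (11,3,1)

11,3,1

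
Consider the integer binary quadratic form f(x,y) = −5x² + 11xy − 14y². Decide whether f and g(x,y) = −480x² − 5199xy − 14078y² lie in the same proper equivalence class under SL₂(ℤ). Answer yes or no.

D₁ = -159, D₂ = -159
f is negative-definite; reduce −f:
−f: translate: b→-1 (≡-11 mod 10), so (5,-11,14)→(5,-1,8)
−f: reduced (well bottom): (5,-1,8) with a≤c, −a<b≤a
flip sign back: reduced form of f is (-5,1,-8)
g is negative-definite; reduce −g:
−g: translate: b→399 (≡5199 mod 960), so (480,5199,14078)→(480,399,83)
−g: flip: (480,399,83)→(83,-399,480)
−g: translate: b→-67 (≡-399 mod 166), so (83,-399,480)→(83,-67,14)
−g: flip: (83,-67,14)→(14,67,83)
−g: translate: b→11 (≡67 mod 28), so (14,67,83)→(14,11,5)
−g: flip: (14,11,5)→(5,-11,14)
−g: translate: b→-1 (≡-11 mod 10), so (5,-11,14)→(5,-1,8)
−g: reduced (well bottom): (5,-1,8) with a≤c, −a<b≤a
flip sign back: reduced form of g is (-5,1,-8)
reduced forms (-5, 1, -8) vs (-5, 1, -8) ⇒ equivalent

yes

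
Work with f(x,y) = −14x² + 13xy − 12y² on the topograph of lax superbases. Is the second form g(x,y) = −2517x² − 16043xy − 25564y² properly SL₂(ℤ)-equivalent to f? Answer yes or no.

D₁ = -503, D₂ = -503
f is negative-definite; reduce −f:
−f: flip: (14,-13,12)→(12,13,14)
−f: translate: b→-11 (≡13 mod 24), so (12,13,14)→(12,-11,13)
−f: reduced (well bottom): (12,-11,13) with a≤c, −a<b≤a
flip sign back: reduced form of f is (-12,11,-13)
g is negative-definite; reduce −g:
−g: translate: b→941 (≡16043 mod 5034), so (2517,16043,25564)→(2517,941,88)
−g: flip: (2517,941,88)→(88,-941,2517)
−g: translate: b→-61 (≡-941 mod 176), so (88,-941,2517)→(88,-61,12)
−g: flip: (88,-61,12)→(12,61,88)
−g: translate: b→-11 (≡61 mod 24), so (12,61,88)→(12,-11,13)
−g: reduced (well bottom): (12,-11,13) with a≤c, −a<b≤a
flip sign back: reduced form of g is (-12,11,-13)
reduced forms (-12, 11, -13) vs (-12, 11, -13) ⇒ equivalent

yes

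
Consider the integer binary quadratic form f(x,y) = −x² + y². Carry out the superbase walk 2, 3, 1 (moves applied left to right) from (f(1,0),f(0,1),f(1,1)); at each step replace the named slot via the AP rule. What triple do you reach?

start (-1,1,0) = (f(1,0),f(0,1),f(1,1))
replace slot 2: 2·((-1)+0) − 1 = -3 → (-1,-3,0)
replace slot 3: 2·((-1)+(-3)) − 0 = -8 → (-1,-3,-8)
replace slot 1: 2·((-3)+(-8)) − (-1) = -21 → (-21,-3,-8)

-21,-3,-8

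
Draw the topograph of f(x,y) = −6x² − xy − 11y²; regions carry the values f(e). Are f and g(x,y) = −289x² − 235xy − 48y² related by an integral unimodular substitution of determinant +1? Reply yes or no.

D₁ = -263, D₂ = -263
f is negative-definite; reduce −f:
−f: reduced (well bottom): (6,1,11) with a≤c, −a<b≤a
flip sign back: reduced form of f is (-6,-1,-11)
g is negative-definite; reduce −g:
−g: flip: (289,235,48)→(48,-235,289)
−g: translate: b→-43 (≡-235 mod 96), so (48,-235,289)→(48,-43,11)
−g: flip: (48,-43,11)→(11,43,48)
−g: translate: b→-1 (≡43 mod 22), so (11,43,48)→(11,-1,6)
−g: flip: (11,-1,6)→(6,1,11)
−g: reduced (well bottom): (6,1,11) with a≤c, −a<b≤a
flip sign back: reduced form of g is (-6,-1,-11)
reduced forms (-6, -1, -11) vs (-6, -1, -11) ⇒ equivalent

yes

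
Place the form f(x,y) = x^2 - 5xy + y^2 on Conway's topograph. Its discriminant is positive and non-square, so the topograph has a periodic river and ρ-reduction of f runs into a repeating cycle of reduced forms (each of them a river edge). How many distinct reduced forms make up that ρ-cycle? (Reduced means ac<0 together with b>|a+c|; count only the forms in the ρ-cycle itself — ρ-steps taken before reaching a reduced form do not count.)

D = 21, ⌊√D⌋ = 4
descent: ρ → (1,3,-3)  [lands on river]
river: ρ → (-3,3,1)
ρ-cycle length = 2 (tail of 1 descent step not counted)

2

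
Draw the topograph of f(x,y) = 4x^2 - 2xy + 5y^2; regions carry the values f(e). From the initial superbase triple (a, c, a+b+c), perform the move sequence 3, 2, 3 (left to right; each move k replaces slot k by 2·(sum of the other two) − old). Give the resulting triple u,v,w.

start (4,5,7) = (f(1,0),f(0,1),f(1,1))
replace slot 3: 2·(4+5) − 7 = 11 → (4,5,11)
replace slot 2: 2·(4+11) − 5 = 25 → (4,25,11)
replace slot 3: 2·(4+25) − 11 = 47 → (4,25,47)

4,25,47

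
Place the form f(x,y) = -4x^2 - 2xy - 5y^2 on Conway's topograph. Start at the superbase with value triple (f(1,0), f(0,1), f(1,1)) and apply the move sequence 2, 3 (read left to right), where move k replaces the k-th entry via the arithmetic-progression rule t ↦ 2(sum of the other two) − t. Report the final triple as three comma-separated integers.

start (-4,-5,-11) = (f(1,0),f(0,1),f(1,1))
replace slot 2: 2·((-4)+(-11)) − (-5) = -25 → (-4,-25,-11)
replace slot 3: 2·((-4)+(-25)) − (-11) = -47 → (-4,-25,-47)

-4,-25,-47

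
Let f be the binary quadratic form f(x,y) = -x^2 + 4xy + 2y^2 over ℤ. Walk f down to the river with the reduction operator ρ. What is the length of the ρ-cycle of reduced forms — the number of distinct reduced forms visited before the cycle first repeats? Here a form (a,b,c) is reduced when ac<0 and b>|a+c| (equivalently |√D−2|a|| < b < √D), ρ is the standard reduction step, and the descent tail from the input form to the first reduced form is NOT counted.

D = 24, ⌊√D⌋ = 4
river: ρ → (2,4,-1)
river: ρ → (-1,4,2)
ρ-cycle length = 2 (tail of 0 descent steps not counted)

2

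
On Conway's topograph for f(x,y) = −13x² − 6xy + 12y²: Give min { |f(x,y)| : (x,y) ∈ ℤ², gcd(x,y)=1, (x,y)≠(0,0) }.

descent: ρ → (12,6,-13)  [lands on river]
river: ρ → (-13,20,5)
river: ρ → (5,20,-13)
river: ρ → (-13,6,12)
river: ρ → (12,18,-7)
river: ρ → (-7,24,3)
river: ρ → (3,24,-7)
river: ρ → (-7,18,12)
closes: descent 1, river 8
min |a| on river = 3

3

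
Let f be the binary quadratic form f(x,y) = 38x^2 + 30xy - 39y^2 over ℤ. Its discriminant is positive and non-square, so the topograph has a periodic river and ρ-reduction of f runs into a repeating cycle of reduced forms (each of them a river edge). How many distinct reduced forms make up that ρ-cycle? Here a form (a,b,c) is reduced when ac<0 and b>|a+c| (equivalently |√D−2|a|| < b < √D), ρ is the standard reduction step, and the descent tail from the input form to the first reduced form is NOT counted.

D = 6828, ⌊√D⌋ = 82
river: ρ → (-39,48,29)
river: ρ → (29,68,-19)
river: ρ → (-19,46,62)
river: ρ → (62,78,-3)
river: ρ → (-3,78,62)
river: ρ → (62,46,-19)
river: ρ → (-19,68,29)
river: ρ → (29,48,-39)
river: ρ → (-39,30,38)
river: ρ → (38,46,-31)
river: ρ → (-31,78,6)
river: ρ → (6,78,-31)
river: ρ → (-31,46,38)
river: ρ → (38,30,-39)
ρ-cycle length = 14 (tail of 0 descent steps not counted)

14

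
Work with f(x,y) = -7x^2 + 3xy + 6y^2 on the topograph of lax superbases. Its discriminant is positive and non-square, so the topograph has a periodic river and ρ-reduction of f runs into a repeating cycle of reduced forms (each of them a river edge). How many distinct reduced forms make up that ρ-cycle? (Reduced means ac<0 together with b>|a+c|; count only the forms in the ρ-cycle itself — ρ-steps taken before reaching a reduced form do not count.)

D = 177, ⌊√D⌋ = 13
river: ρ → (6,9,-4)
river: ρ → (-4,7,8)
river: ρ → (8,9,-3)
river: ρ → (-3,9,8)
river: ρ → (8,7,-4)
river: ρ → (-4,9,6)
river: ρ → (6,3,-7)
river: ρ → (-7,11,2)
river: ρ → (2,13,-1)
river: ρ → (-1,13,2)
river: ρ → (2,11,-7)
river: ρ → (-7,3,6)
ρ-cycle length = 12 (tail of 0 descent steps not counted)

12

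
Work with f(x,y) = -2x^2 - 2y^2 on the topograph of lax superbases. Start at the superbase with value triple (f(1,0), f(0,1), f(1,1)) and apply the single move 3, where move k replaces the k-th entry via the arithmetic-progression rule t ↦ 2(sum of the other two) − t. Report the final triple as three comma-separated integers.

start (-2,-2,-4) = (f(1,0),f(0,1),f(1,1))
replace slot 3: 2·((-2)+(-2)) − (-4) = -4 → (-2,-2,-4)

-2,-2,-4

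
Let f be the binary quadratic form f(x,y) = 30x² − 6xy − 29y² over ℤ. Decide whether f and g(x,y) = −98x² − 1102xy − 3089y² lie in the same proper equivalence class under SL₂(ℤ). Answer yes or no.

D₁ = 3516, D₂ = 3516
river cycle of f (length 14): (-29, 6, 30), (30, 54, -5), (-5, 56, 19), (19, 58, -2), (-2, 58, 19), (19, 56, -5), (-5, 54, 30), (30, 6, -29), (-29, 52, 7), (7, 46, -50), … (4 more)
river cycle of g (length 14): (-5, 56, 19), (19, 58, -2), (-2, 58, 19), (19, 56, -5), (-5, 54, 30), (30, 6, -29), (-29, 52, 7), (7, 46, -50), (-50, 54, 3), (3, 54, -50), … (4 more)
cycles coincide ⇒ equivalent

yes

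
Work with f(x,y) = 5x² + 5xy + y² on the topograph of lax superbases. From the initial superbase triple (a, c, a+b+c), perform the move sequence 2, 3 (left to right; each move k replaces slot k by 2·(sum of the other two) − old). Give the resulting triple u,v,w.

start (5,1,11) = (f(1,0),f(0,1),f(1,1))
replace slot 2: 2·(5+11) − 1 = 31 → (5,31,11)
replace slot 3: 2·(5+31) − 11 = 61 → (5,31,61)

5,31,61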